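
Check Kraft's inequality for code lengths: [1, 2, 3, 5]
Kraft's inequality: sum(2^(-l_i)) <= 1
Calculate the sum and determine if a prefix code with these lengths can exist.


Sum = 2^(-1) + 2^(-2) + 2^(-3) + 2^(-5)
    = 0.5 + 0.25 + 0.125 + 0.03125
    = 29/32 = 0.90625
Since 0.90625 <= 1, Kraft's inequality IS satisfied.
A prefix code with these lengths CAN exist.

Kraft sum = 0.90625. Satisfied.


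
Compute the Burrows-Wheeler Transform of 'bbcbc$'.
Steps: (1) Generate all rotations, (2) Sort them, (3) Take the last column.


Rotations (sorted):
  0: $bbcbc -> last char: c
  1: bbcbc$ -> last char: $
  2: bc$bbc -> last char: c
  3: bcbc$b -> last char: b
  4: c$bbcb -> last char: b
  5: cbc$bb -> last char: b


BWT = c$cbbb


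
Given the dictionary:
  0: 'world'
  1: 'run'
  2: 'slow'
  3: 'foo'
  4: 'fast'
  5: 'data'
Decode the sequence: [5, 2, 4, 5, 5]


Look up each index in the dictionary:
  5 -> 'data'
  2 -> 'slow'
  4 -> 'fast'
  5 -> 'data'
  5 -> 'data'

Decoded: "data slow fast data data"


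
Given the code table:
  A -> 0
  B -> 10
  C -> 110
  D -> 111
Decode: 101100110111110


Decoding:
10 -> B
110 -> C
0 -> A
110 -> C
111 -> D
110 -> C


Result: BCACDC


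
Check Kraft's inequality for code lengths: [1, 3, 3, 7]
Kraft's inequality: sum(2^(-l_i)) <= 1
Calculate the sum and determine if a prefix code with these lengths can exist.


Sum = 2^(-1) + 2^(-3) + 2^(-3) + 2^(-7)
    = 0.5 + 0.125 + 0.125 + 0.0078125
    = 97/128 = 0.7578125
Since 0.7578125 <= 1, Kraft's inequality IS satisfied.
A prefix code with these lengths CAN exist.

Kraft sum = 0.7578125. Satisfied.


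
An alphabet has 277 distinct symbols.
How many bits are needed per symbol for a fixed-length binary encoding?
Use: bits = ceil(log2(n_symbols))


log2(277) = 8.1137
Bracket: 2^8 = 256 < 277 <= 2^9 = 512
So ceil(log2(277)) = 9

bits = ceil(log2(277)) = ceil(8.1137) = 9 bits


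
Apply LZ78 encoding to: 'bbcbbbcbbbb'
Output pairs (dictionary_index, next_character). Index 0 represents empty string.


LZ78 encoding steps:
Dictionary: {0: ''}
Step 1: w='' (idx 0), next='b' -> output (0, 'b'), add 'b' as idx 1
Step 2: w='b' (idx 1), next='c' -> output (1, 'c'), add 'bc' as idx 2
Step 3: w='b' (idx 1), next='b' -> output (1, 'b'), add 'bb' as idx 3
Step 4: w='bc' (idx 2), next='b' -> output (2, 'b'), add 'bcb' as idx 4
Step 5: w='bb' (idx 3), next='b' -> output (3, 'b'), add 'bbb' as idx 5


Encoded: [(0, 'b'), (1, 'c'), (1, 'b'), (2, 'b'), (3, 'b')]


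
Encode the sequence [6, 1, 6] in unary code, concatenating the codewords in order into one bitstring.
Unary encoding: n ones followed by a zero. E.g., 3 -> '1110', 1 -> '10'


Encode each number as n ones followed by a terminating 0:
  6 -> 1111110 (7 bits)
  1 -> 10 (2 bits)
  6 -> 1111110 (7 bits)
Total length = 7 + 2 + 7 = 16 bits.

Unary([6, 1, 6]) = 1111110101111110 (16 bits)


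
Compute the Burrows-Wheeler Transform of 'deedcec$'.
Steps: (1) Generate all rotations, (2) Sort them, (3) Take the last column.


Rotations (sorted):
  0: $deedcec -> last char: c
  1: c$deedce -> last char: e
  2: cec$deed -> last char: d
  3: dcec$dee -> last char: e
  4: deedcec$ -> last char: $
  5: ec$deedc -> last char: c
  6: edcec$de -> last char: e
  7: eedcec$d -> last char: d


BWT = cede$ced


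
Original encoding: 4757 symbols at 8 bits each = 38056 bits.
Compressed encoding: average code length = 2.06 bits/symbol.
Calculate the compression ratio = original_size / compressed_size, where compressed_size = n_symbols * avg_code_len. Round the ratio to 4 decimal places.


original_size = n_symbols * orig_bits = 4757 * 8 = 38056 bits
compressed_size = n_symbols * avg_code_len = 4757 * 2.06 = 9799.42 bits
ratio = original_size / compressed_size = 38056 / 9799.42 = 3.8835

Compression ratio = 3.8835


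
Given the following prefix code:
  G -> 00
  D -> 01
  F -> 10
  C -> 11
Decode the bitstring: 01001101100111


Decoding step by step:
Bits 01 -> D
Bits 00 -> G
Bits 11 -> C
Bits 01 -> D
Bits 10 -> F
Bits 01 -> D
Bits 11 -> C


Decoded message: DGCDFDC


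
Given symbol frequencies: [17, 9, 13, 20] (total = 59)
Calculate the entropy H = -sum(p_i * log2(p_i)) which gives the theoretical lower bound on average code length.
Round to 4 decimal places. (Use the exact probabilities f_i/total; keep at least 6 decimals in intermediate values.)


Per-symbol terms -p_i * log2(p_i) with p_i = f_i/59:
  p = 17/59 = 0.288136: log2(p) = -1.795180, -p*log2(p) = 0.517255
  p = 9/59 = 0.152542: log2(p) = -2.712718, -p*log2(p) = 0.413804
  p = 13/59 = 0.220339: log2(p) = -2.182203, -p*log2(p) = 0.480824
  p = 20/59 = 0.338983: log2(p) = -1.560715, -p*log2(p) = 0.529056
H = 0.517255 + 0.413804 + 0.480824 + 0.529056 = 1.940939

H = 1.9409 bits/symbol


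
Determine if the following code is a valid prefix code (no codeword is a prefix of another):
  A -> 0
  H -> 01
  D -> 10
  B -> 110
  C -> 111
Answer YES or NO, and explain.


Checking each pair (does one codeword prefix another?):
  A='0' vs H='01': prefix -- VIOLATION

NO -- this is NOT a valid prefix code. A (0) is a prefix of H (01).


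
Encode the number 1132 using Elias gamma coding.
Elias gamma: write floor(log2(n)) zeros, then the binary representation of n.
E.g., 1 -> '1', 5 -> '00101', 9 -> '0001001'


num_bits = floor(log2(1132)) + 1 = 11
leading_zeros = num_bits - 1 = 10
binary(1132) = 10001101100

Elias gamma(1132) = '0000000000' + '10001101100' = 000000000010001101100 (21 bits)


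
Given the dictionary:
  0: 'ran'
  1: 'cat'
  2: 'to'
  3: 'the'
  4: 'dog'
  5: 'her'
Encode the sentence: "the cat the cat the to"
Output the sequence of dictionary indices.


Look up each word in the dictionary:
  'the' -> 3
  'cat' -> 1
  'the' -> 3
  'cat' -> 1
  'the' -> 3
  'to' -> 2

Encoded: [3, 1, 3, 1, 3, 2]


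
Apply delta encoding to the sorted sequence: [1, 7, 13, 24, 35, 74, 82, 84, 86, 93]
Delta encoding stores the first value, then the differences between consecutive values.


First value: 1
Deltas:
  7 - 1 = 6
  13 - 7 = 6
  24 - 13 = 11
  35 - 24 = 11
  74 - 35 = 39
  82 - 74 = 8
  84 - 82 = 2
  86 - 84 = 2
  93 - 86 = 7


Delta encoded: [1, 6, 6, 11, 11, 39, 8, 2, 2, 7]


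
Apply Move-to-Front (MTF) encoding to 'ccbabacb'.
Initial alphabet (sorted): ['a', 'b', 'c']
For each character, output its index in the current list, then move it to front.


MTF encoding:
'c': index 2 in ['a', 'b', 'c'] -> ['c', 'a', 'b']
'c': index 0 in ['c', 'a', 'b'] -> ['c', 'a', 'b']
'b': index 2 in ['c', 'a', 'b'] -> ['b', 'c', 'a']
'a': index 2 in ['b', 'c', 'a'] -> ['a', 'b', 'c']
'b': index 1 in ['a', 'b', 'c'] -> ['b', 'a', 'c']
'a': index 1 in ['b', 'a', 'c'] -> ['a', 'b', 'c']
'c': index 2 in ['a', 'b', 'c'] -> ['c', 'a', 'b']
'b': index 2 in ['c', 'a', 'b'] -> ['b', 'c', 'a']


Output: [2, 0, 2, 2, 1, 1, 2, 2]


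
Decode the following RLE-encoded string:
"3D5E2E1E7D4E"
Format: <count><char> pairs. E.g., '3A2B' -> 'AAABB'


Expanding each <count><char> pair:
  3D -> 'DDD'
  5E -> 'EEEEE'
  2E -> 'EE'
  1E -> 'E'
  7D -> 'DDDDDDD'
  4E -> 'EEEE'

Decoded = DDDEEEEEEEEDDDDDDDEEEE


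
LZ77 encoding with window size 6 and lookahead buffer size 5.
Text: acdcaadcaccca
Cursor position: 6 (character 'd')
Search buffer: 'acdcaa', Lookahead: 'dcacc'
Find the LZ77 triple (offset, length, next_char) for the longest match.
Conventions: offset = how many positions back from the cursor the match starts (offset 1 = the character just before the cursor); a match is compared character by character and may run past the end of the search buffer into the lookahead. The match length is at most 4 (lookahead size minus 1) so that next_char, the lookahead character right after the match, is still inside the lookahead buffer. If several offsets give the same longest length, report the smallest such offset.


Try each offset into the search buffer:
  offset=1 (pos 5, char 'a'): match length 0
  offset=2 (pos 4, char 'a'): match length 0
  offset=3 (pos 3, char 'c'): match length 0
  offset=4 (pos 2, char 'd'): match length 3
  offset=5 (pos 1, char 'c'): match length 0
  offset=6 (pos 0, char 'a'): match length 0
Longest match has length 3 at offset 4.
next_char = character at position 6 + 3 = 9 -> 'c'

Best match: offset=4, length=3 (matching 'dca' starting at position 2)
LZ77 triple: (4, 3, 'c')


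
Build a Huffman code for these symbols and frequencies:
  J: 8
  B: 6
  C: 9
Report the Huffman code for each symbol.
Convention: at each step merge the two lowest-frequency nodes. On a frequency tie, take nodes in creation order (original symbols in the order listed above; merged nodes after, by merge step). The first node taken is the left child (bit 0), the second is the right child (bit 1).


Huffman tree construction:
Step 1: Merge B(6) + J(8) = 14
Step 2: Merge C(9) + (B+J)(14) = 23
Read each symbol's code off the tree from the root (left child = 0, right child = 1).

Codes:
  J: 11 (length 2)
  B: 10 (length 2)
  C: 0 (length 1)
Average code length: 37/23 = 1.6087 bits/symbol


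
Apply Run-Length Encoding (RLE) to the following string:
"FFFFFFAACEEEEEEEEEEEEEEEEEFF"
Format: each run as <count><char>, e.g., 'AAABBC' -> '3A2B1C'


Scanning runs left to right:
  i=0: run of 'F' x 6 -> '6F'
  i=6: run of 'A' x 2 -> '2A'
  i=8: run of 'C' x 1 -> '1C'
  i=9: run of 'E' x 17 -> '17E'
  i=26: run of 'F' x 2 -> '2F'

RLE = 6F2A1C17E2F


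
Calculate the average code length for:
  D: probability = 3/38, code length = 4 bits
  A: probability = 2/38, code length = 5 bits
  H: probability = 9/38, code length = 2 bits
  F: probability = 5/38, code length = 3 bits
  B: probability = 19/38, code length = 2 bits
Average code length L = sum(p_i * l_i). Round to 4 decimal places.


Weighted contributions p_i * l_i:
  D: (3/38) * 4 = 12/38
  A: (2/38) * 5 = 10/38
  H: (9/38) * 2 = 18/38
  F: (5/38) * 3 = 15/38
  B: (19/38) * 2 = 38/38
Sum = (12 + 10 + 18 + 15 + 38)/38 = 93/38

L = 93/38 = 2.4474 bits/symbol


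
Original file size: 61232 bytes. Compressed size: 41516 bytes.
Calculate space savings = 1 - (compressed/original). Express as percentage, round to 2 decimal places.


ratio = compressed/original = 41516/61232 = 0.678011
savings = 1 - ratio = 1 - 0.678011 = 0.321989
as a percentage: 0.321989 * 100 = 32.2%

Space savings = 1 - 41516/61232 = 32.2%


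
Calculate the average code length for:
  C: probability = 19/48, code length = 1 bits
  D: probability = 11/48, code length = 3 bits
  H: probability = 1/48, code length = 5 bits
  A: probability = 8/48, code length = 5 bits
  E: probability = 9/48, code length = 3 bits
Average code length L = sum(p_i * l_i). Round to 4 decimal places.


Weighted contributions p_i * l_i:
  C: (19/48) * 1 = 19/48
  D: (11/48) * 3 = 33/48
  H: (1/48) * 5 = 5/48
  A: (8/48) * 5 = 40/48
  E: (9/48) * 3 = 27/48
Sum = (19 + 33 + 5 + 40 + 27)/48 = 124/48

L = 124/48 = 2.5833 bits/symbol


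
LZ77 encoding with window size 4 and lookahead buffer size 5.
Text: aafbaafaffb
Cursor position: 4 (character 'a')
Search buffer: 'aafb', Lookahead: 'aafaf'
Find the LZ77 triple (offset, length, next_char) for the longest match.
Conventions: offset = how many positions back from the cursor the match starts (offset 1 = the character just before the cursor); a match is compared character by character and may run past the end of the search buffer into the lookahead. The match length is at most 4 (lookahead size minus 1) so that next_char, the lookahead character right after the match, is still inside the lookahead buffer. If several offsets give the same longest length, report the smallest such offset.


Try each offset into the search buffer:
  offset=1 (pos 3, char 'b'): match length 0
  offset=2 (pos 2, char 'f'): match length 0
  offset=3 (pos 1, char 'a'): match length 1
  offset=4 (pos 0, char 'a'): match length 3
Longest match has length 3 at offset 4.
next_char = character at position 4 + 3 = 7 -> 'a'

Best match: offset=4, length=3 (matching 'aaf' starting at position 0)
LZ77 triple: (4, 3, 'a')


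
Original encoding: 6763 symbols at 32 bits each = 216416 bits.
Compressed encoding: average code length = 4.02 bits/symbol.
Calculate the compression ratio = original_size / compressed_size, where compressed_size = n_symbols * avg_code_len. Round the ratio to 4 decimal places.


original_size = n_symbols * orig_bits = 6763 * 32 = 216416 bits
compressed_size = n_symbols * avg_code_len = 6763 * 4.02 = 27187.26 bits
ratio = original_size / compressed_size = 216416 / 27187.26 = 7.9602

Compression ratio = 7.9602


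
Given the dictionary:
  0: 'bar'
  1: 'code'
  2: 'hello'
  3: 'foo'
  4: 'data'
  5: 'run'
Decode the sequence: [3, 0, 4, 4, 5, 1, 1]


Look up each index in the dictionary:
  3 -> 'foo'
  0 -> 'bar'
  4 -> 'data'
  4 -> 'data'
  5 -> 'run'
  1 -> 'code'
  1 -> 'code'

Decoded: "foo bar data data run code code"


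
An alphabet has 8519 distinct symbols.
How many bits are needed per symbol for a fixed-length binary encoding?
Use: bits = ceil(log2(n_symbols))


log2(8519) = 13.0565
Bracket: 2^13 = 8192 < 8519 <= 2^14 = 16384
So ceil(log2(8519)) = 14

bits = ceil(log2(8519)) = ceil(13.0565) = 14 bits


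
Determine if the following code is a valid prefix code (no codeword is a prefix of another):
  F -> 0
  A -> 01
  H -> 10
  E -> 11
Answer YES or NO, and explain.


Checking each pair (does one codeword prefix another?):
  F='0' vs A='01': prefix -- VIOLATION

NO -- this is NOT a valid prefix code. F (0) is a prefix of A (01).


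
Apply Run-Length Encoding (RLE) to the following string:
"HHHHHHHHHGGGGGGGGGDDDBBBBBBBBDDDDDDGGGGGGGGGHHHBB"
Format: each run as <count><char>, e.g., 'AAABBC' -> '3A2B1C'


Scanning runs left to right:
  i=0: run of 'H' x 9 -> '9H'
  i=9: run of 'G' x 9 -> '9G'
  i=18: run of 'D' x 3 -> '3D'
  i=21: run of 'B' x 8 -> '8B'
  i=29: run of 'D' x 6 -> '6D'
  i=35: run of 'G' x 9 -> '9G'
  i=44: run of 'H' x 3 -> '3H'
  i=47: run of 'B' x 2 -> '2B'

RLE = 9H9G3D8B6D9G3H2B


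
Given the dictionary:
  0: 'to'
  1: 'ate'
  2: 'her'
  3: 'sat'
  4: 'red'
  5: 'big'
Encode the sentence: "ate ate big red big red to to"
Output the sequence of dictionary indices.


Look up each word in the dictionary:
  'ate' -> 1
  'ate' -> 1
  'big' -> 5
  'red' -> 4
  'big' -> 5
  'red' -> 4
  'to' -> 0
  'to' -> 0

Encoded: [1, 1, 5, 4, 5, 4, 0, 0]


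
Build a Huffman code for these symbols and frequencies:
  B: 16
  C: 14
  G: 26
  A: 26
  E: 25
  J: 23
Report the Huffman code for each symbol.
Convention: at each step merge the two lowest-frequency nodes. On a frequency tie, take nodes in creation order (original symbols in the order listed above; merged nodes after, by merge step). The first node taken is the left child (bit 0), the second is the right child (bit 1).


Huffman tree construction:
Step 1: Merge C(14) + B(16) = 30
Step 2: Merge J(23) + E(25) = 48
Step 3: Merge G(26) + A(26) = 52
Step 4: Merge (C+B)(30) + (J+E)(48) = 78
Step 5: Merge (G+A)(52) + ((C+B)+(J+E))(78) = 130
Read each symbol's code off the tree from the root (left child = 0, right child = 1).

Codes:
  B: 101 (length 3)
  C: 100 (length 3)
  G: 00 (length 2)
  A: 01 (length 2)
  E: 111 (length 3)
  J: 110 (length 3)
Average code length: 338/130 = 2.6000 bits/symbol


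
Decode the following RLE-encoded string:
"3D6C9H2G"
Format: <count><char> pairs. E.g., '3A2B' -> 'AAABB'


Expanding each <count><char> pair:
  3D -> 'DDD'
  6C -> 'CCCCCC'
  9H -> 'HHHHHHHHH'
  2G -> 'GG'

Decoded = DDDCCCCCCHHHHHHHHHGG


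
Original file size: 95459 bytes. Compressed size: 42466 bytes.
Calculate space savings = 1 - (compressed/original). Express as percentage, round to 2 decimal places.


ratio = compressed/original = 42466/95459 = 0.444861
savings = 1 - ratio = 1 - 0.444861 = 0.555139
as a percentage: 0.555139 * 100 = 55.51%

Space savings = 1 - 42466/95459 = 55.51%


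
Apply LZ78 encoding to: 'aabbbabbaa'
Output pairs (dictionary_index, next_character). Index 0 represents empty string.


LZ78 encoding steps:
Dictionary: {0: ''}
Step 1: w='' (idx 0), next='a' -> output (0, 'a'), add 'a' as idx 1
Step 2: w='a' (idx 1), next='b' -> output (1, 'b'), add 'ab' as idx 2
Step 3: w='' (idx 0), next='b' -> output (0, 'b'), add 'b' as idx 3
Step 4: w='b' (idx 3), next='a' -> output (3, 'a'), add 'ba' as idx 4
Step 5: w='b' (idx 3), next='b' -> output (3, 'b'), add 'bb' as idx 5
Step 6: w='a' (idx 1), next='a' -> output (1, 'a'), add 'aa' as idx 6


Encoded: [(0, 'a'), (1, 'b'), (0, 'b'), (3, 'a'), (3, 'b'), (1, 'a')]


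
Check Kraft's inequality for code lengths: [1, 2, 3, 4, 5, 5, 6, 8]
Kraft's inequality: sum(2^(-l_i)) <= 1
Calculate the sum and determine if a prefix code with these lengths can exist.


Sum = 2^(-1) + 2^(-2) + 2^(-3) + 2^(-4) + 2^(-5) + 2^(-5) + 2^(-6) + 2^(-8)
    = 0.5 + 0.25 + 0.125 + 0.0625 + 0.03125 + 0.03125 + 0.015625 + 0.00390625
    = 261/256 = 1.01953125
Since 1.01953125 > 1, Kraft's inequality is NOT satisfied.
A prefix code with these lengths CANNOT exist.

Kraft sum = 1.01953125. Not satisfied.


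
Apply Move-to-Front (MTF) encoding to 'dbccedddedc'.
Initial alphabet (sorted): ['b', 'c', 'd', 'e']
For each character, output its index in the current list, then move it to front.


MTF encoding:
'd': index 2 in ['b', 'c', 'd', 'e'] -> ['d', 'b', 'c', 'e']
'b': index 1 in ['d', 'b', 'c', 'e'] -> ['b', 'd', 'c', 'e']
'c': index 2 in ['b', 'd', 'c', 'e'] -> ['c', 'b', 'd', 'e']
'c': index 0 in ['c', 'b', 'd', 'e'] -> ['c', 'b', 'd', 'e']
'e': index 3 in ['c', 'b', 'd', 'e'] -> ['e', 'c', 'b', 'd']
'd': index 3 in ['e', 'c', 'b', 'd'] -> ['d', 'e', 'c', 'b']
'd': index 0 in ['d', 'e', 'c', 'b'] -> ['d', 'e', 'c', 'b']
'd': index 0 in ['d', 'e', 'c', 'b'] -> ['d', 'e', 'c', 'b']
'e': index 1 in ['d', 'e', 'c', 'b'] -> ['e', 'd', 'c', 'b']
'd': index 1 in ['e', 'd', 'c', 'b'] -> ['d', 'e', 'c', 'b']
'c': index 2 in ['d', 'e', 'c', 'b'] -> ['c', 'd', 'e', 'b']


Output: [2, 1, 2, 0, 3, 3, 0, 0, 1, 1, 2]


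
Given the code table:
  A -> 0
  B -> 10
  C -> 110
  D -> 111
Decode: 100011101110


Decoding:
10 -> B
0 -> A
0 -> A
111 -> D
0 -> A
111 -> D
0 -> A


Result: BAADADA


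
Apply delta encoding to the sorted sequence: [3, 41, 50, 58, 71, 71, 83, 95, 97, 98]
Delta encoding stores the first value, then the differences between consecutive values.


First value: 3
Deltas:
  41 - 3 = 38
  50 - 41 = 9
  58 - 50 = 8
  71 - 58 = 13
  71 - 71 = 0
  83 - 71 = 12
  95 - 83 = 12
  97 - 95 = 2
  98 - 97 = 1


Delta encoded: [3, 38, 9, 8, 13, 0, 12, 12, 2, 1]


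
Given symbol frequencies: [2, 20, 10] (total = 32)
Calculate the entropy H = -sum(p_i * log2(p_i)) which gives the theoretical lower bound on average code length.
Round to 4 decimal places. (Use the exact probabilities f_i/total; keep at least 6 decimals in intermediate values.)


Per-symbol terms -p_i * log2(p_i) with p_i = f_i/32:
  p = 2/32 = 0.062500: log2(p) = -4.000000, -p*log2(p) = 0.250000
  p = 20/32 = 0.625000: log2(p) = -0.678072, -p*log2(p) = 0.423795
  p = 10/32 = 0.312500: log2(p) = -1.678072, -p*log2(p) = 0.524397
H = 0.250000 + 0.423795 + 0.524397 = 1.198192

H = 1.1982 bits/symbol


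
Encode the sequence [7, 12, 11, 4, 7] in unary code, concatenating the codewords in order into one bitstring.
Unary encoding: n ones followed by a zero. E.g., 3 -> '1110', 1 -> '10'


Encode each number as n ones followed by a terminating 0:
  7 -> 11111110 (8 bits)
  12 -> 1111111111110 (13 bits)
  11 -> 111111111110 (12 bits)
  4 -> 11110 (5 bits)
  7 -> 11111110 (8 bits)
Total length = 8 + 13 + 12 + 5 + 8 = 46 bits.

Unary([7, 12, 11, 4, 7]) = 1111111011111111111101111111111101111011111110 (46 bits)


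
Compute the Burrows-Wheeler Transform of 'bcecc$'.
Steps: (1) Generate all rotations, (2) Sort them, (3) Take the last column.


Rotations (sorted):
  0: $bcecc -> last char: c
  1: bcecc$ -> last char: $
  2: c$bcec -> last char: c
  3: cc$bce -> last char: e
  4: cecc$b -> last char: b
  5: ecc$bc -> last char: c


BWT = c$cebc


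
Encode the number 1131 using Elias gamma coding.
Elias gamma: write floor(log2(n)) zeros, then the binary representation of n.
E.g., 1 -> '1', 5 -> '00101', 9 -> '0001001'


num_bits = floor(log2(1131)) + 1 = 11
leading_zeros = num_bits - 1 = 10
binary(1131) = 10001101011

Elias gamma(1131) = '0000000000' + '10001101011' = 000000000010001101011 (21 bits)


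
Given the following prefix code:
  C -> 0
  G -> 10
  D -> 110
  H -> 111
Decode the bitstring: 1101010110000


Decoding step by step:
Bits 110 -> D
Bits 10 -> G
Bits 10 -> G
Bits 110 -> D
Bits 0 -> C
Bits 0 -> C
Bits 0 -> C


Decoded message: DGGDCCC


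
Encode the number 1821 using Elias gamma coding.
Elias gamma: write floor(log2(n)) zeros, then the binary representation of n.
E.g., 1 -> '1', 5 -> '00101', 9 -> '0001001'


num_bits = floor(log2(1821)) + 1 = 11
leading_zeros = num_bits - 1 = 10
binary(1821) = 11100011101

Elias gamma(1821) = '0000000000' + '11100011101' = 000000000011100011101 (21 bits)


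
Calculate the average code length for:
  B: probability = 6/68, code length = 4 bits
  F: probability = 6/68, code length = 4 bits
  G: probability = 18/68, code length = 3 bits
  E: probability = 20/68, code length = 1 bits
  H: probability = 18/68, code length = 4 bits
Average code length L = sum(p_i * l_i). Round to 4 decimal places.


Weighted contributions p_i * l_i:
  B: (6/68) * 4 = 24/68
  F: (6/68) * 4 = 24/68
  G: (18/68) * 3 = 54/68
  E: (20/68) * 1 = 20/68
  H: (18/68) * 4 = 72/68
Sum = (24 + 24 + 54 + 20 + 72)/68 = 194/68

L = 194/68 = 2.8529 bits/symbol


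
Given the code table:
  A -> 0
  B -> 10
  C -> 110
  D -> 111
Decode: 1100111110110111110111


Decoding:
110 -> C
0 -> A
111 -> D
110 -> C
110 -> C
111 -> D
110 -> C
111 -> D


Result: CADCCDCD


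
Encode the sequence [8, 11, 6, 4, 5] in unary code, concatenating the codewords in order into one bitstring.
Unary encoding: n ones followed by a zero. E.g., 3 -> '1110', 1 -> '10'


Encode each number as n ones followed by a terminating 0:
  8 -> 111111110 (9 bits)
  11 -> 111111111110 (12 bits)
  6 -> 1111110 (7 bits)
  4 -> 11110 (5 bits)
  5 -> 111110 (6 bits)
Total length = 9 + 12 + 7 + 5 + 6 = 39 bits.

Unary([8, 11, 6, 4, 5]) = 111111110111111111110111111011110111110 (39 bits)


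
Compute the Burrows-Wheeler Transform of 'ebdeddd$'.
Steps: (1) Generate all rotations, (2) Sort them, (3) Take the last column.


Rotations (sorted):
  0: $ebdeddd -> last char: d
  1: bdeddd$e -> last char: e
  2: d$ebdedd -> last char: d
  3: dd$ebded -> last char: d
  4: ddd$ebde -> last char: e
  5: deddd$eb -> last char: b
  6: ebdeddd$ -> last char: $
  7: eddd$ebd -> last char: d


BWT = deddeb$d


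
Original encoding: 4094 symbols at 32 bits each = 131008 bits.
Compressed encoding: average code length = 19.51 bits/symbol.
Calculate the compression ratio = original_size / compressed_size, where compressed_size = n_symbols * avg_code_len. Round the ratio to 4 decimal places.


original_size = n_symbols * orig_bits = 4094 * 32 = 131008 bits
compressed_size = n_symbols * avg_code_len = 4094 * 19.51 = 79873.94 bits
ratio = original_size / compressed_size = 131008 / 79873.94 = 1.6402

Compression ratio = 1.6402


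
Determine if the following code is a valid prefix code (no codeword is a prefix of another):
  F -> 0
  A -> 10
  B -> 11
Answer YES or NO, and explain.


Checking each pair (does one codeword prefix another?):
  F='0' vs A='10': no prefix
  F='0' vs B='11': no prefix
  A='10' vs F='0': no prefix
  A='10' vs B='11': no prefix
  B='11' vs F='0': no prefix
  B='11' vs A='10': no prefix
No violation found over all pairs.

YES -- this is a valid prefix code. No codeword is a prefix of any other codeword.


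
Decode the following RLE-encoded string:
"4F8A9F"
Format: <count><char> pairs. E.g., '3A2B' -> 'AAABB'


Expanding each <count><char> pair:
  4F -> 'FFFF'
  8A -> 'AAAAAAAA'
  9F -> 'FFFFFFFFF'

Decoded = FFFFAAAAAAAAFFFFFFFFF


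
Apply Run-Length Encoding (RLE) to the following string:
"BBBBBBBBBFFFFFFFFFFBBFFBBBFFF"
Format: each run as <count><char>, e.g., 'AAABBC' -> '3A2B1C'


Scanning runs left to right:
  i=0: run of 'B' x 9 -> '9B'
  i=9: run of 'F' x 10 -> '10F'
  i=19: run of 'B' x 2 -> '2B'
  i=21: run of 'F' x 2 -> '2F'
  i=23: run of 'B' x 3 -> '3B'
  i=26: run of 'F' x 3 -> '3F'

RLE = 9B10F2B2F3B3F


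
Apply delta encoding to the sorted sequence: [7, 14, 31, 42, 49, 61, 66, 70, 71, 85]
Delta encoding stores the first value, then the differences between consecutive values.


First value: 7
Deltas:
  14 - 7 = 7
  31 - 14 = 17
  42 - 31 = 11
  49 - 42 = 7
  61 - 49 = 12
  66 - 61 = 5
  70 - 66 = 4
  71 - 70 = 1
  85 - 71 = 14


Delta encoded: [7, 7, 17, 11, 7, 12, 5, 4, 1, 14]


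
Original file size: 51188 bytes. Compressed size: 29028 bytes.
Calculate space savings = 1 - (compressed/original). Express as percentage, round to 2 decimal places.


ratio = compressed/original = 29028/51188 = 0.567086
savings = 1 - ratio = 1 - 0.567086 = 0.432914
as a percentage: 0.432914 * 100 = 43.29%

Space savings = 1 - 29028/51188 = 43.29%


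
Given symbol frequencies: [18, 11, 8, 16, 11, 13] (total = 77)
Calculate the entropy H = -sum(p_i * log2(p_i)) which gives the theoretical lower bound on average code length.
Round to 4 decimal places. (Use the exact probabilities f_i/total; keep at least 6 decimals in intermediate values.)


Per-symbol terms -p_i * log2(p_i) with p_i = f_i/77:
  p = 18/77 = 0.233766: log2(p) = -2.096862, -p*log2(p) = 0.490175
  p = 11/77 = 0.142857: log2(p) = -2.807355, -p*log2(p) = 0.401051
  p = 8/77 = 0.103896: log2(p) = -3.266787, -p*log2(p) = 0.339406
  p = 16/77 = 0.207792: log2(p) = -2.266787, -p*log2(p) = 0.471021
  p = 11/77 = 0.142857: log2(p) = -2.807355, -p*log2(p) = 0.401051
  p = 13/77 = 0.168831: log2(p) = -2.566347, -p*log2(p) = 0.433279
H = 0.490175 + 0.401051 + 0.339406 + 0.471021 + 0.401051 + 0.433279 = 2.535983

H = 2.536 bits/symbol


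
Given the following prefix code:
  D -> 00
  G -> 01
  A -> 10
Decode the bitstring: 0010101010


Decoding step by step:
Bits 00 -> D
Bits 10 -> A
Bits 10 -> A
Bits 10 -> A
Bits 10 -> A


Decoded message: DAAAA


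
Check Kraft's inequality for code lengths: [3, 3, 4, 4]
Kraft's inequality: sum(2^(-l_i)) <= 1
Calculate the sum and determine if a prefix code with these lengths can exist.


Sum = 2^(-3) + 2^(-3) + 2^(-4) + 2^(-4)
    = 0.125 + 0.125 + 0.0625 + 0.0625
    = 6/16 = 0.375
Since 0.375 <= 1, Kraft's inequality IS satisfied.
A prefix code with these lengths CAN exist.

Kraft sum = 0.375. Satisfied.


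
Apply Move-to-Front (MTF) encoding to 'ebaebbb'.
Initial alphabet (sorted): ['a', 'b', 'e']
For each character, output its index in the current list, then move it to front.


MTF encoding:
'e': index 2 in ['a', 'b', 'e'] -> ['e', 'a', 'b']
'b': index 2 in ['e', 'a', 'b'] -> ['b', 'e', 'a']
'a': index 2 in ['b', 'e', 'a'] -> ['a', 'b', 'e']
'e': index 2 in ['a', 'b', 'e'] -> ['e', 'a', 'b']
'b': index 2 in ['e', 'a', 'b'] -> ['b', 'e', 'a']
'b': index 0 in ['b', 'e', 'a'] -> ['b', 'e', 'a']
'b': index 0 in ['b', 'e', 'a'] -> ['b', 'e', 'a']


Output: [2, 2, 2, 2, 2, 0, 0]


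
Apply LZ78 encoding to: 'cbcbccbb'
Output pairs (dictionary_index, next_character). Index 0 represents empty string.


LZ78 encoding steps:
Dictionary: {0: ''}
Step 1: w='' (idx 0), next='c' -> output (0, 'c'), add 'c' as idx 1
Step 2: w='' (idx 0), next='b' -> output (0, 'b'), add 'b' as idx 2
Step 3: w='c' (idx 1), next='b' -> output (1, 'b'), add 'cb' as idx 3
Step 4: w='c' (idx 1), next='c' -> output (1, 'c'), add 'cc' as idx 4
Step 5: w='b' (idx 2), next='b' -> output (2, 'b'), add 'bb' as idx 5


Encoded: [(0, 'c'), (0, 'b'), (1, 'b'), (1, 'c'), (2, 'b')]


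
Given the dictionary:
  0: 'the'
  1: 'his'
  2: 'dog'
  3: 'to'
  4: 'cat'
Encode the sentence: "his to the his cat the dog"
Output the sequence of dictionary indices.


Look up each word in the dictionary:
  'his' -> 1
  'to' -> 3
  'the' -> 0
  'his' -> 1
  'cat' -> 4
  'the' -> 0
  'dog' -> 2

Encoded: [1, 3, 0, 1, 4, 0, 2]


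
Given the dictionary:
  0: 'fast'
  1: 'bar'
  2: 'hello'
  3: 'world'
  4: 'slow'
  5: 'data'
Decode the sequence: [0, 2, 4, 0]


Look up each index in the dictionary:
  0 -> 'fast'
  2 -> 'hello'
  4 -> 'slow'
  0 -> 'fast'

Decoded: "fast hello slow fast"


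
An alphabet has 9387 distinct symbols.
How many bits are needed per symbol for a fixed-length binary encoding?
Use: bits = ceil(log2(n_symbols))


log2(9387) = 13.1964
Bracket: 2^13 = 8192 < 9387 <= 2^14 = 16384
So ceil(log2(9387)) = 14

bits = ceil(log2(9387)) = ceil(13.1964) = 14 bits


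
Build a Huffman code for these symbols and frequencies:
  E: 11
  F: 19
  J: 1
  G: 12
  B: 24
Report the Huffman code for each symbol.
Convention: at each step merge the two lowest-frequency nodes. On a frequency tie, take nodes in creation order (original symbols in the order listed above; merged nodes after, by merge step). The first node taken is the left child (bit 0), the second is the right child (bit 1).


Huffman tree construction:
Step 1: Merge J(1) + E(11) = 12
Step 2: Merge G(12) + (J+E)(12) = 24
Step 3: Merge F(19) + B(24) = 43
Step 4: Merge (G+(J+E))(24) + (F+B)(43) = 67
Read each symbol's code off the tree from the root (left child = 0, right child = 1).

Codes:
  E: 011 (length 3)
  F: 10 (length 2)
  J: 010 (length 3)
  G: 00 (length 2)
  B: 11 (length 2)
Average code length: 146/67 = 2.1791 bits/symbol


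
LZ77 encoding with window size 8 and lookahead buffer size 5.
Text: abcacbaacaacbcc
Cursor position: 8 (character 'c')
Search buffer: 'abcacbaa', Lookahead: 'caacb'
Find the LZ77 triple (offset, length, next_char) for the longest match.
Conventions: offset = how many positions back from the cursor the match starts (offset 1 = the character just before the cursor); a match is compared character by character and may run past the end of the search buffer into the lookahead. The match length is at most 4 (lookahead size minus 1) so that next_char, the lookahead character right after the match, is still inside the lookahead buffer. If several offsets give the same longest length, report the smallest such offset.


Try each offset into the search buffer:
  offset=1 (pos 7, char 'a'): match length 0
  offset=2 (pos 6, char 'a'): match length 0
  offset=3 (pos 5, char 'b'): match length 0
  offset=4 (pos 4, char 'c'): match length 1
  offset=5 (pos 3, char 'a'): match length 0
  offset=6 (pos 2, char 'c'): match length 2
  offset=7 (pos 1, char 'b'): match length 0
  offset=8 (pos 0, char 'a'): match length 0
Longest match has length 2 at offset 6.
next_char = character at position 8 + 2 = 10 -> 'a'

Best match: offset=6, length=2 (matching 'ca' starting at position 2)
LZ77 triple: (6, 2, 'a')


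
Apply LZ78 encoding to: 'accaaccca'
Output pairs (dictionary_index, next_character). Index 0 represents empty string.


LZ78 encoding steps:
Dictionary: {0: ''}
Step 1: w='' (idx 0), next='a' -> output (0, 'a'), add 'a' as idx 1
Step 2: w='' (idx 0), next='c' -> output (0, 'c'), add 'c' as idx 2
Step 3: w='c' (idx 2), next='a' -> output (2, 'a'), add 'ca' as idx 3
Step 4: w='a' (idx 1), next='c' -> output (1, 'c'), add 'ac' as idx 4
Step 5: w='c' (idx 2), next='c' -> output (2, 'c'), add 'cc' as idx 5
Step 6: w='a' (idx 1), end of input -> output (1, '')


Encoded: [(0, 'a'), (0, 'c'), (2, 'a'), (1, 'c'), (2, 'c'), (1, '')]


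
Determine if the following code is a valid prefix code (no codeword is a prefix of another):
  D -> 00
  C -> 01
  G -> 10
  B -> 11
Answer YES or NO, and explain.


Checking each pair (does one codeword prefix another?):
  D='00' vs C='01': no prefix
  D='00' vs G='10': no prefix
  D='00' vs B='11': no prefix
  C='01' vs D='00': no prefix
  C='01' vs G='10': no prefix
  C='01' vs B='11': no prefix
  G='10' vs D='00': no prefix
  G='10' vs C='01': no prefix
  G='10' vs B='11': no prefix
  B='11' vs D='00': no prefix
  B='11' vs C='01': no prefix
  B='11' vs G='10': no prefix
No violation found over all pairs.

YES -- this is a valid prefix code. No codeword is a prefix of any other codeword.


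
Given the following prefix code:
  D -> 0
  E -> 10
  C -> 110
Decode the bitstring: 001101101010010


Decoding step by step:
Bits 0 -> D
Bits 0 -> D
Bits 110 -> C
Bits 110 -> C
Bits 10 -> E
Bits 10 -> E
Bits 0 -> D
Bits 10 -> E


Decoded message: DDCCEEDE


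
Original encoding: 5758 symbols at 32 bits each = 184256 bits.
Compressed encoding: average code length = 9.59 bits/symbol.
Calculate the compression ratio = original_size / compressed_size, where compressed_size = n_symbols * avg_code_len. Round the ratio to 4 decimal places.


original_size = n_symbols * orig_bits = 5758 * 32 = 184256 bits
compressed_size = n_symbols * avg_code_len = 5758 * 9.59 = 55219.22 bits
ratio = original_size / compressed_size = 184256 / 55219.22 = 3.3368

Compression ratio = 3.3368


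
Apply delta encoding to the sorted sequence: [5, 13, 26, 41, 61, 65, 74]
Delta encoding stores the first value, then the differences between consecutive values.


First value: 5
Deltas:
  13 - 5 = 8
  26 - 13 = 13
  41 - 26 = 15
  61 - 41 = 20
  65 - 61 = 4
  74 - 65 = 9


Delta encoded: [5, 8, 13, 15, 20, 4, 9]


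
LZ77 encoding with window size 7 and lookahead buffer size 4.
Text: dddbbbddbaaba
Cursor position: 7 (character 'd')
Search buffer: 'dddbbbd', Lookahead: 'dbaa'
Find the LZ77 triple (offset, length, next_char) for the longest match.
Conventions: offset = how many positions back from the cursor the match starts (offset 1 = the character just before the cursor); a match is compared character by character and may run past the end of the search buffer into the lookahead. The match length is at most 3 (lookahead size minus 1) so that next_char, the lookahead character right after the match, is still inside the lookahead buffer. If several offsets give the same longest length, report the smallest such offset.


Try each offset into the search buffer:
  offset=1 (pos 6, char 'd'): match length 1
  offset=2 (pos 5, char 'b'): match length 0
  offset=3 (pos 4, char 'b'): match length 0
  offset=4 (pos 3, char 'b'): match length 0
  offset=5 (pos 2, char 'd'): match length 2
  offset=6 (pos 1, char 'd'): match length 1
  offset=7 (pos 0, char 'd'): match length 1
Longest match has length 2 at offset 5.
next_char = character at position 7 + 2 = 9 -> 'a'

Best match: offset=5, length=2 (matching 'db' starting at position 2)
LZ77 triple: (5, 2, 'a')


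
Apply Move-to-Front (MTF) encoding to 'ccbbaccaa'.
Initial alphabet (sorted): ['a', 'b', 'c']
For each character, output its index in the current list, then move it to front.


MTF encoding:
'c': index 2 in ['a', 'b', 'c'] -> ['c', 'a', 'b']
'c': index 0 in ['c', 'a', 'b'] -> ['c', 'a', 'b']
'b': index 2 in ['c', 'a', 'b'] -> ['b', 'c', 'a']
'b': index 0 in ['b', 'c', 'a'] -> ['b', 'c', 'a']
'a': index 2 in ['b', 'c', 'a'] -> ['a', 'b', 'c']
'c': index 2 in ['a', 'b', 'c'] -> ['c', 'a', 'b']
'c': index 0 in ['c', 'a', 'b'] -> ['c', 'a', 'b']
'a': index 1 in ['c', 'a', 'b'] -> ['a', 'c', 'b']
'a': index 0 in ['a', 'c', 'b'] -> ['a', 'c', 'b']


Output: [2, 0, 2, 0, 2, 2, 0, 1, 0]


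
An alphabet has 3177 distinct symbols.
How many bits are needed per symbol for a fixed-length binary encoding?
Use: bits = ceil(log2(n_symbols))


log2(3177) = 11.6334
Bracket: 2^11 = 2048 < 3177 <= 2^12 = 4096
So ceil(log2(3177)) = 12

bits = ceil(log2(3177)) = ceil(11.6334) = 12 bits


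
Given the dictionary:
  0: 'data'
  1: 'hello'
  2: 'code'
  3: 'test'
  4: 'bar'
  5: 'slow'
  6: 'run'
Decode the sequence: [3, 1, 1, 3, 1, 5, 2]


Look up each index in the dictionary:
  3 -> 'test'
  1 -> 'hello'
  1 -> 'hello'
  3 -> 'test'
  1 -> 'hello'
  5 -> 'slow'
  2 -> 'code'

Decoded: "test hello hello test hello slow code"


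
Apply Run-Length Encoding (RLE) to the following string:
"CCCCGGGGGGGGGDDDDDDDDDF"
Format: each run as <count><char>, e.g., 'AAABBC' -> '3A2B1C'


Scanning runs left to right:
  i=0: run of 'C' x 4 -> '4C'
  i=4: run of 'G' x 9 -> '9G'
  i=13: run of 'D' x 9 -> '9D'
  i=22: run of 'F' x 1 -> '1F'

RLE = 4C9G9D1F


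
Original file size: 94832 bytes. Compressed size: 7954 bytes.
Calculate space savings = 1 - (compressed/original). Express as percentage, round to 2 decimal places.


ratio = compressed/original = 7954/94832 = 0.083875
savings = 1 - ratio = 1 - 0.083875 = 0.916125
as a percentage: 0.916125 * 100 = 91.61%

Space savings = 1 - 7954/94832 = 91.61%


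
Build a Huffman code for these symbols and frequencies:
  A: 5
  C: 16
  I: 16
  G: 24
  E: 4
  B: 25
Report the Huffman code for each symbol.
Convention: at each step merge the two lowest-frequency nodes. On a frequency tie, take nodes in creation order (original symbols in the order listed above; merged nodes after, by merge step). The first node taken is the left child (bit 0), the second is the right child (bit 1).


Huffman tree construction:
Step 1: Merge E(4) + A(5) = 9
Step 2: Merge (E+A)(9) + C(16) = 25
Step 3: Merge I(16) + G(24) = 40
Step 4: Merge B(25) + ((E+A)+C)(25) = 50
Step 5: Merge (I+G)(40) + (B+((E+A)+C))(50) = 90
Read each symbol's code off the tree from the root (left child = 0, right child = 1).

Codes:
  A: 1101 (length 4)
  C: 111 (length 3)
  I: 00 (length 2)
  G: 01 (length 2)
  E: 1100 (length 4)
  B: 10 (length 2)
Average code length: 214/90 = 2.3778 bits/symbol


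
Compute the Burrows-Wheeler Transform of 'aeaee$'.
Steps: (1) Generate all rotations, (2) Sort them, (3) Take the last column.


Rotations (sorted):
  0: $aeaee -> last char: e
  1: aeaee$ -> last char: $
  2: aee$ae -> last char: e
  3: e$aeae -> last char: e
  4: eaee$a -> last char: a
  5: ee$aea -> last char: a


BWT = e$eeaa


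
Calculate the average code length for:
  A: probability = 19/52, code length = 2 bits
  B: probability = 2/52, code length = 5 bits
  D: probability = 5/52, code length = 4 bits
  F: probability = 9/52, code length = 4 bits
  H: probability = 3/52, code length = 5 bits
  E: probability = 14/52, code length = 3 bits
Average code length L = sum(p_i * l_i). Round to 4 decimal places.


Weighted contributions p_i * l_i:
  A: (19/52) * 2 = 38/52
  B: (2/52) * 5 = 10/52
  D: (5/52) * 4 = 20/52
  F: (9/52) * 4 = 36/52
  H: (3/52) * 5 = 15/52
  E: (14/52) * 3 = 42/52
Sum = (38 + 10 + 20 + 36 + 15 + 42)/52 = 161/52

L = 161/52 = 3.0962 bits/symbol


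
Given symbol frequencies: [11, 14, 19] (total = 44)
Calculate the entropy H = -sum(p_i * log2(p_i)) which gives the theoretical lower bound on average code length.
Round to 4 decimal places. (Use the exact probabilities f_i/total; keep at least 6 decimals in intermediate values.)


Per-symbol terms -p_i * log2(p_i) with p_i = f_i/44:
  p = 11/44 = 0.250000: log2(p) = -2.000000, -p*log2(p) = 0.500000
  p = 14/44 = 0.318182: log2(p) = -1.652077, -p*log2(p) = 0.525661
  p = 19/44 = 0.431818: log2(p) = -1.211504, -p*log2(p) = 0.523149
H = 0.500000 + 0.525661 + 0.523149 = 1.548810

H = 1.5488 bits/symbol


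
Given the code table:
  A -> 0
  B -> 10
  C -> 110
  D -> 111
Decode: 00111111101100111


Decoding:
0 -> A
0 -> A
111 -> D
111 -> D
10 -> B
110 -> C
0 -> A
111 -> D


Result: AADDBCAD


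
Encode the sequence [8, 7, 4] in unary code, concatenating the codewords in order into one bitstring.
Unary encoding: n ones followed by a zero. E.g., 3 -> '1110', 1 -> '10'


Encode each number as n ones followed by a terminating 0:
  8 -> 111111110 (9 bits)
  7 -> 11111110 (8 bits)
  4 -> 11110 (5 bits)
Total length = 9 + 8 + 5 = 22 bits.

Unary([8, 7, 4]) = 1111111101111111011110 (22 bits)


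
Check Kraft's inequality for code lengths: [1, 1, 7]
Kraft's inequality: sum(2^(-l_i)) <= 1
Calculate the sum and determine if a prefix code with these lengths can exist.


Sum = 2^(-1) + 2^(-1) + 2^(-7)
    = 0.5 + 0.5 + 0.0078125
    = 129/128 = 1.0078125
Since 1.0078125 > 1, Kraft's inequality is NOT satisfied.
A prefix code with these lengths CANNOT exist.

Kraft sum = 1.0078125. Not satisfied.


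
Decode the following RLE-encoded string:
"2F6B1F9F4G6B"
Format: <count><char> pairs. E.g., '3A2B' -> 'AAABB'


Expanding each <count><char> pair:
  2F -> 'FF'
  6B -> 'BBBBBB'
  1F -> 'F'
  9F -> 'FFFFFFFFF'
  4G -> 'GGGG'
  6B -> 'BBBBBB'

Decoded = FFBBBBBBFFFFFFFFFFGGGGBBBBBB
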